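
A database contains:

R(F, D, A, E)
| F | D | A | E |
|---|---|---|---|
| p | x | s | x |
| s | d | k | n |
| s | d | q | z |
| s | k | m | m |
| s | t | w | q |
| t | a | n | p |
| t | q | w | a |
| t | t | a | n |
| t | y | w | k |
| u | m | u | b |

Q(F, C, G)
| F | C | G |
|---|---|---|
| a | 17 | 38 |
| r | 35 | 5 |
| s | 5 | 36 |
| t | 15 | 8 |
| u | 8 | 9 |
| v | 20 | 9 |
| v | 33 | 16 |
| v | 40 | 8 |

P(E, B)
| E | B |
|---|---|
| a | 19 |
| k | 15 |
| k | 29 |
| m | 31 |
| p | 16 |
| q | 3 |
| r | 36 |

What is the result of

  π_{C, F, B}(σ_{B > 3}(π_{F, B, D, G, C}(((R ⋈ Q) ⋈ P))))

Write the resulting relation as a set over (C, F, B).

Joining R and Q on F yields {(s, d, k, n, 5, 36), (s, d, q, z, 5, 36), (s, k, m, m, 5, 36), (s, t, w, q, 5, 36), (t, a, n, p, 15, 8), (t, q, w, a, 15, 8), (t, t, a, n, 15, 8), (t, y, w, k, 15, 8), (u, m, u, b, 8, 9)}.
Joining (R ⋈ Q) and P on E yields {(s, k, m, m, 5, 36, 31), (s, t, w, q, 5, 36, 3), (t, a, n, p, 15, 8, 16), (t, q, w, a, 15, 8, 19), (t, y, w, k, 15, 8, 15), (t, y, w, k, 15, 8, 29)}.
π[F, B, D, G, C]: project onto (F, B, D, G, C) → {(s, 3, t, 36, 5), (s, 31, k, 36, 5), (t, 15, y, 8, 15), (t, 16, a, 8, 15), (t, 19, q, 8, 15), (t, 29, y, 8, 15)}
Selection B > 3: {(s, 31, k, 36, 5), (t, 15, y, 8, 15), (t, 16, a, 8, 15), (t, 19, q, 8, 15), (t, 29, y, 8, 15)}
π[C, F, B]: project onto (C, F, B) → {(15, t, 15), (15, t, 16), (15, t, 19), (15, t, 29), (5, s, 31)}

{(15, t, 15), (15, t, 16), (15, t, 19), (15, t, 29), (5, s, 31)}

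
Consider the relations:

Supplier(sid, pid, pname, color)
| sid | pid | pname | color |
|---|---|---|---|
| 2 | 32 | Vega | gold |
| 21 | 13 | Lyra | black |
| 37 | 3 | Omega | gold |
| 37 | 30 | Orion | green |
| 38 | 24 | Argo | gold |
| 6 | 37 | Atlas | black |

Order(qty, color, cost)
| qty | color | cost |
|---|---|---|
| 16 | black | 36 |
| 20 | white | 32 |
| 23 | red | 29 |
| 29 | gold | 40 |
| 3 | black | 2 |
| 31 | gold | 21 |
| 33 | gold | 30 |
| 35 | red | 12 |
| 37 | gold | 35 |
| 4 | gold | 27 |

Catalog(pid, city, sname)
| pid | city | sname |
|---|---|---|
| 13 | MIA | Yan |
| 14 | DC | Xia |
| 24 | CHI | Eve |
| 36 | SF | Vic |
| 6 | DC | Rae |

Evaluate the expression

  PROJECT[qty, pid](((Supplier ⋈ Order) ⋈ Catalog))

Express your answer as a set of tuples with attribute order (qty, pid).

Supplier ⋈ Order (natural join on color): {(2, 32, Vega, gold, 29, 40), (2, 32, Vega, gold, 31, 21), (2, 32, Vega, gold, 33, 30), (2, 32, Vega, gold, 37, 35), (2, 32, Vega, gold, 4, 27), (21, 13, Lyra, black, 16, 36), (21, 13, Lyra, black, 3, 2), (37, 3, Omega, gold, 29, 40), (37, 3, Omega, gold, 31, 21), (37, 3, Omega, gold, 33, 30), (37, 3, Omega, gold, 37, 35), (37, 3, Omega, gold, 4, 27), (38, 24, Argo, gold, 29, 40), (38, 24, Argo, gold, 31, 21), (38, 24, Argo, gold, 33, 30), (38, 24, Argo, gold, 37, 35), (38, 24, Argo, gold, 4, 27), (6, 37, Atlas, black, 16, 36), (6, 37, Atlas, black, 3, 2)}
(Supplier ⋈ Order) ⋈ Catalog (natural join on pid): {(21, 13, Lyra, black, 16, 36, MIA, Yan), (21, 13, Lyra, black, 3, 2, MIA, Yan), (38, 24, Argo, gold, 29, 40, CHI, Eve), (38, 24, Argo, gold, 31, 21, CHI, Eve), (38, 24, Argo, gold, 33, 30, CHI, Eve), (38, 24, Argo, gold, 37, 35, CHI, Eve), (38, 24, Argo, gold, 4, 27, CHI, Eve)}
Keep only column(s) qty, pid: {(16, 13), (29, 24), (3, 13), (31, 24), (33, 24), (37, 24), (4, 24)}

{(16, 13), (29, 24), (3, 13), (31, 24), (33, 24), (37, 24), (4, 24)}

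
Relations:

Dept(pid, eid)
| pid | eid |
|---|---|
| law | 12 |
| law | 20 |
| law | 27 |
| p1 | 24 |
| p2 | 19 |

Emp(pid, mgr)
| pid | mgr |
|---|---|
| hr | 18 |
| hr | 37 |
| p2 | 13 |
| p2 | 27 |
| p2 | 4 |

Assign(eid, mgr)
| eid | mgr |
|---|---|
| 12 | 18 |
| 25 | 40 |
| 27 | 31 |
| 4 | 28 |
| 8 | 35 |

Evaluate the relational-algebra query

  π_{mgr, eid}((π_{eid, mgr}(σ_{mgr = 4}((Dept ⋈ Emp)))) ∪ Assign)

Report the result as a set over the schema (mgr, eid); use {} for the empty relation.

Natural join on pid: {(p2, 19, 13), (p2, 19, 27), (p2, 19, 4)}
Apply σ_{mgr = 4}; surviving tuples: {(p2, 19, 4)}
Keep only column(s) eid, mgr: {(19, 4)}
Taking the union: {(12, 18), (19, 4), (25, 40), (27, 31), (4, 28), (8, 35)}
Keep only column(s) mgr, eid: {(18, 12), (28, 4), (31, 27), (35, 8), (4, 19), (40, 25)}

{(18, 12), (28, 4), (31, 27), (35, 8), (4, 19), (40, 25)}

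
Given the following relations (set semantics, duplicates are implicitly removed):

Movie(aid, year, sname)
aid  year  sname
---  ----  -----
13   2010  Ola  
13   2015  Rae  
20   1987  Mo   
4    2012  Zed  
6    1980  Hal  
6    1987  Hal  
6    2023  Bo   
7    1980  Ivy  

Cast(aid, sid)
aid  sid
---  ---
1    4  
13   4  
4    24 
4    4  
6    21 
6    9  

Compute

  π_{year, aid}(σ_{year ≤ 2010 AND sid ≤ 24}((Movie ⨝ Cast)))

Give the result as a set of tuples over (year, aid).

{(1980, 6), (1987, 6), (2010, 13)}

Natural join on aid: {(13, 2010, Ola, 4), (13, 2015, Rae, 4), (4, 2012, Zed, 24), (4, 2012, Zed, 4), (6, 1980, Hal, 21), (6, 1980, Hal, 9), (6, 1987, Hal, 21), (6, 1987, Hal, 9), (6, 2023, Bo, 21), (6, 2023, Bo, 9)}
Selection year ≤ 2010 AND sid ≤ 24: {(13, 2010, Ola, 4), (6, 1980, Hal, 21), (6, 1980, Hal, 9), (6, 1987, Hal, 21), (6, 1987, Hal, 9)}
Keep only column(s) year, aid (2 duplicate(s) eliminated): {(1980, 6), (1987, 6), (2010, 13)}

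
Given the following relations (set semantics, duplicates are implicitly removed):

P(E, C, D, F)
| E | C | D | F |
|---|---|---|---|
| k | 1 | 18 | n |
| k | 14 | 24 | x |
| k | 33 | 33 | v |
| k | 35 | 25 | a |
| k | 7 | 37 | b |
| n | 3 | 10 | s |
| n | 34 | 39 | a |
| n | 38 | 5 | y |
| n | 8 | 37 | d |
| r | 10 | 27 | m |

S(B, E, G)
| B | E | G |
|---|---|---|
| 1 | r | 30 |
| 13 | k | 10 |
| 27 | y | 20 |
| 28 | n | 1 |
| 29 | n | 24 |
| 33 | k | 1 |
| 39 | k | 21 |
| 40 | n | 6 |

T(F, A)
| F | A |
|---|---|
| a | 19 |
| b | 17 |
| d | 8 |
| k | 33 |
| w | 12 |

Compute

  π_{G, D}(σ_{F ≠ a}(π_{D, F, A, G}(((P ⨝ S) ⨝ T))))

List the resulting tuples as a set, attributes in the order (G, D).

{(1, 37), (10, 37), (21, 37), (24, 37), (6, 37)}

Natural join on E: {(k, 1, 18, n, 13, 10), (k, 1, 18, n, 33, 1), (k, 1, 18, n, 39, 21), (k, 14, 24, x, 13, 10), (k, 14, 24, x, 33, 1), (k, 14, 24, x, 39, 21), (k, 33, 33, v, 13, 10), (k, 33, 33, v, 33, 1), (k, 33, 33, v, 39, 21), (k, 35, 25, a, 13, 10), (k, 35, 25, a, 33, 1), (k, 35, 25, a, 39, 21), (k, 7, 37, b, 13, 10), (k, 7, 37, b, 33, 1), (k, 7, 37, b, 39, 21), (n, 3, 10, s, 28, 1), (n, 3, 10, s, 29, 24), (n, 3, 10, s, 40, 6), (n, 34, 39, a, 28, 1), (n, 34, 39, a, 29, 24), (n, 34, 39, a, 40, 6), (n, 38, 5, y, 28, 1), (n, 38, 5, y, 29, 24), (n, 38, 5, y, 40, 6), (n, 8, 37, d, 28, 1), (n, 8, 37, d, 29, 24), (n, 8, 37, d, 40, 6), (r, 10, 27, m, 1, 30)}
Natural join on F: {(k, 35, 25, a, 13, 10, 19), (k, 35, 25, a, 33, 1, 19), (k, 35, 25, a, 39, 21, 19), (k, 7, 37, b, 13, 10, 17), (k, 7, 37, b, 33, 1, 17), (k, 7, 37, b, 39, 21, 17), (n, 34, 39, a, 28, 1, 19), (n, 34, 39, a, 29, 24, 19), (n, 34, 39, a, 40, 6, 19), (n, 8, 37, d, 28, 1, 8), (n, 8, 37, d, 29, 24, 8), (n, 8, 37, d, 40, 6, 8)}
Keep only column(s) D, F, A, G: {(25, a, 19, 1), (25, a, 19, 10), (25, a, 19, 21), (37, b, 17, 1), (37, b, 17, 10), (37, b, 17, 21), (37, d, 8, 1), (37, d, 8, 24), (37, d, 8, 6), (39, a, 19, 1), (39, a, 19, 24), (39, a, 19, 6)}
Apply σ_{F ≠ a}; surviving tuples: {(37, b, 17, 1), (37, b, 17, 10), (37, b, 17, 21), (37, d, 8, 1), (37, d, 8, 24), (37, d, 8, 6)}
Keep only column(s) G, D (1 duplicate(s) eliminated): {(1, 37), (10, 37), (21, 37), (24, 37), (6, 37)}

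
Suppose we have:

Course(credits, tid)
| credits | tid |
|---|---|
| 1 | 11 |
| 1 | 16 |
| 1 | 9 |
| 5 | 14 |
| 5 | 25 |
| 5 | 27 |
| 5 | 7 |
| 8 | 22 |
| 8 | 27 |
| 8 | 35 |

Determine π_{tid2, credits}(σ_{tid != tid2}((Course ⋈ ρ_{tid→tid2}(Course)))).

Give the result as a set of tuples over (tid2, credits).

ρ[tid→tid2]: schema becomes (credits, tid2); tuples unchanged.
Course ⋈ ρ_{tid→tid2}(Course) (natural join on credits): {(1, 11, 11), (1, 11, 16), (1, 11, 9), (1, 16, 11), (1, 16, 16), (1, 16, 9), (1, 9, 11), (1, 9, 16), (1, 9, 9), (5, 14, 14), (5, 14, 25), (5, 14, 27), (5, 14, 7), (5, 25, 14), (5, 25, 25), (5, 25, 27), (5, 25, 7), (5, 27, 14), (5, 27, 25), (5, 27, 27), (5, 27, 7), (5, 7, 14), (5, 7, 25), (5, 7, 27), (5, 7, 7), (8, 22, 22), (8, 22, 27), (8, 22, 35), (8, 27, 22), (8, 27, 27), (8, 27, 35), (8, 35, 22), (8, 35, 27), (8, 35, 35)}
Filtering on tid != tid2 leaves {(1, 11, 16), (1, 11, 9), (1, 16, 11), (1, 16, 9), (1, 9, 11), (1, 9, 16), (5, 14, 25), (5, 14, 27), (5, 14, 7), (5, 25, 14), (5, 25, 27), (5, 25, 7), (5, 27, 14), (5, 27, 25), (5, 27, 7), (5, 7, 14), (5, 7, 25), (5, 7, 27), (8, 22, 27), (8, 22, 35), (8, 27, 22), (8, 27, 35), (8, 35, 22), (8, 35, 27)}.
Keep only column(s) tid2, credits (14 duplicate(s) eliminated): {(11, 1), (14, 5), (16, 1), (22, 8), (25, 5), (27, 5), (27, 8), (35, 8), (7, 5), (9, 1)}

{(11, 1), (14, 5), (16, 1), (22, 8), (25, 5), (27, 5), (27, 8), (35, 8), (7, 5), (9, 1)}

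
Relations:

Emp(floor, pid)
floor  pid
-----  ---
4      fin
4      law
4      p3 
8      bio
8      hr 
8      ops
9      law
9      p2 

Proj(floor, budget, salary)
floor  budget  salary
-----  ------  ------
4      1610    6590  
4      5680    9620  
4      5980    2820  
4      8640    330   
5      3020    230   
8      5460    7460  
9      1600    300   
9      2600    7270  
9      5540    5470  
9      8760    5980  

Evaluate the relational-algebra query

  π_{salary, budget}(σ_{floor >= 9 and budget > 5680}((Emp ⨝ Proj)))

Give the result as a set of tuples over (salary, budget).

Joining Emp and Proj on floor yields {(4, fin, 1610, 6590), (4, fin, 5680, 9620), (4, fin, 5980, 2820), (4, fin, 8640, 330), (4, law, 1610, 6590), (4, law, 5680, 9620), (4, law, 5980, 2820), (4, law, 8640, 330), (4, p3, 1610, 6590), (4, p3, 5680, 9620), (4, p3, 5980, 2820), (4, p3, 8640, 330), (8, bio, 5460, 7460), (8, hr, 5460, 7460), (8, ops, 5460, 7460), (9, law, 1600, 300), (9, law, 2600, 7270), (9, law, 5540, 5470), (9, law, 8760, 5980), (9, p2, 1600, 300), (9, p2, 2600, 7270), (9, p2, 5540, 5470), (9, p2, 8760, 5980)}.
Selection floor >= 9 and budget > 5680: {(9, law, 8760, 5980), (9, p2, 8760, 5980)}
Projecting to salary, budget (1 duplicate(s) eliminated): {(5980, 8760)}

{(5980, 8760)}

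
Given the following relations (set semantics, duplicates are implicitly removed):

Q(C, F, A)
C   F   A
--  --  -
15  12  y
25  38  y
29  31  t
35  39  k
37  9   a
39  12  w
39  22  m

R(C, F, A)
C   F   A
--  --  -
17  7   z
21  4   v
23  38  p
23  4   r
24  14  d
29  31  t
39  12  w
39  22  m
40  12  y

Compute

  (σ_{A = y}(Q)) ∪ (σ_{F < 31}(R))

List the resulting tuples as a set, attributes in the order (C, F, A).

{(15, 12, y), (17, 7, z), (21, 4, v), (23, 4, r), (24, 14, d), (25, 38, y), (39, 12, w), (39, 22, m), (40, 12, y)}

Selection A = y: {(15, 12, y), (25, 38, y)}
Selection F < 31: {(17, 7, z), (21, 4, v), (23, 4, r), (24, 14, d), (39, 12, w), (39, 22, m), (40, 12, y)}
Union: {(15, 12, y), (25, 38, y)} with {(17, 7, z), (21, 4, v), (23, 4, r), (24, 14, d), (39, 12, w), (39, 22, m), (40, 12, y)} → {(15, 12, y), (17, 7, z), (21, 4, v), (23, 4, r), (24, 14, d), (25, 38, y), (39, 12, w), (39, 22, m), (40, 12, y)}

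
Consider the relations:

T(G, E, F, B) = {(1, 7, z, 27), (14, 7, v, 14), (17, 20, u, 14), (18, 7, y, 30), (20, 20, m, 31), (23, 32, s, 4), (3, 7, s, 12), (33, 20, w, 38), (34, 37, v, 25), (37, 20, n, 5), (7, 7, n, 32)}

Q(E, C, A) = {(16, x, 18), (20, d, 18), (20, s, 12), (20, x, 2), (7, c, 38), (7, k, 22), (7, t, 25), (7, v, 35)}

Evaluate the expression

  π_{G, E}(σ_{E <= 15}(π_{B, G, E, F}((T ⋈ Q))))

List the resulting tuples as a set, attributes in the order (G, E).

{(1, 7), (14, 7), (18, 7), (3, 7), (7, 7)}

Natural join on E: {(1, 7, z, 27, c, 38), (1, 7, z, 27, k, 22), (1, 7, z, 27, t, 25), (1, 7, z, 27, v, 35), (14, 7, v, 14, c, 38), (14, 7, v, 14, k, 22), (14, 7, v, 14, t, 25), (14, 7, v, 14, v, 35), (17, 20, u, 14, d, 18), (17, 20, u, 14, s, 12), (17, 20, u, 14, x, 2), (18, 7, y, 30, c, 38), (18, 7, y, 30, k, 22), (18, 7, y, 30, t, 25), (18, 7, y, 30, v, 35), (20, 20, m, 31, d, 18), (20, 20, m, 31, s, 12), (20, 20, m, 31, x, 2), (3, 7, s, 12, c, 38), (3, 7, s, 12, k, 22), (3, 7, s, 12, t, 25), (3, 7, s, 12, v, 35), (33, 20, w, 38, d, 18), (33, 20, w, 38, s, 12), (33, 20, w, 38, x, 2), (37, 20, n, 5, d, 18), (37, 20, n, 5, s, 12), (37, 20, n, 5, x, 2), (7, 7, n, 32, c, 38), (7, 7, n, 32, k, 22), (7, 7, n, 32, t, 25), (7, 7, n, 32, v, 35)}
Projecting to B, G, E, F (23 duplicate(s) eliminated): {(12, 3, 7, s), (14, 14, 7, v), (14, 17, 20, u), (27, 1, 7, z), (30, 18, 7, y), (31, 20, 20, m), (32, 7, 7, n), (38, 33, 20, w), (5, 37, 20, n)}
Apply σ_{E <= 15}; surviving tuples: {(12, 3, 7, s), (14, 14, 7, v), (27, 1, 7, z), (30, 18, 7, y), (32, 7, 7, n)}
Projecting to G, E: {(1, 7), (14, 7), (18, 7), (3, 7), (7, 7)}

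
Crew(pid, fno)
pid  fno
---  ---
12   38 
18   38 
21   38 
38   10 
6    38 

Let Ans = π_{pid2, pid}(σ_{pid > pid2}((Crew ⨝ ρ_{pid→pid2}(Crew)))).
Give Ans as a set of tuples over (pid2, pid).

ρ[pid→pid2]: schema becomes (pid2, fno); tuples unchanged.
Crew ⋈ ρ_{pid→pid2}(Crew) (natural join on fno): {(12, 38, 12), (12, 38, 18), (12, 38, 21), (12, 38, 6), (18, 38, 12), (18, 38, 18), (18, 38, 21), (18, 38, 6), (21, 38, 12), (21, 38, 18), (21, 38, 21), (21, 38, 6), (38, 10, 38), (6, 38, 12), (6, 38, 18), (6, 38, 21), (6, 38, 6)}
σ[pid > pid2]: keep tuples satisfying pid > pid2 → {(12, 38, 6), (18, 38, 12), (18, 38, 6), (21, 38, 12), (21, 38, 18), (21, 38, 6)}
π[pid2, pid]: project onto (pid2, pid) → {(12, 18), (12, 21), (18, 21), (6, 12), (6, 18), (6, 21)}

{(12, 18), (12, 21), (18, 21), (6, 12), (6, 18), (6, 21)}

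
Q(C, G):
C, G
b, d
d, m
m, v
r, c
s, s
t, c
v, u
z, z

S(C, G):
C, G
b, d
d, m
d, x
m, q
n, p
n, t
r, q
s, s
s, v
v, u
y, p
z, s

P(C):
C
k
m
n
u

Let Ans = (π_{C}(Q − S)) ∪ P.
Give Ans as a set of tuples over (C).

Difference: {(b, d), (d, m), (m, v), (r, c), (s, s), (t, c), (v, u), (z, z)} with {(b, d), (d, m), (d, x), (m, q), (n, p), (n, t), (r, q), (s, s), (s, v), (v, u), (y, p), (z, s)} → {(m, v), (r, c), (t, c), (z, z)}
π_{C} gives {m, r, t, z}.
Union: {m, r, t, z} with {k, m, n, u} → {k, m, n, r, t, u, z}

{k, m, n, r, t, u, z}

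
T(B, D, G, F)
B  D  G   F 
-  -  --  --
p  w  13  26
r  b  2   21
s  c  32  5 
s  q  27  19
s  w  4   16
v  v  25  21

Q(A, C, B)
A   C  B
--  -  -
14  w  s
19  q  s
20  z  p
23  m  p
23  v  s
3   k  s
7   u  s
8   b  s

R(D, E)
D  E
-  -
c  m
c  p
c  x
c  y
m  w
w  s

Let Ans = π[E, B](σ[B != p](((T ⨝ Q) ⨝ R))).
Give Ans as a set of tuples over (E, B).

T ⋈ Q (natural join on B): {(p, w, 13, 26, 20, z), (p, w, 13, 26, 23, m), (s, c, 32, 5, 14, w), (s, c, 32, 5, 19, q), (s, c, 32, 5, 23, v), (s, c, 32, 5, 3, k), (s, c, 32, 5, 7, u), (s, c, 32, 5, 8, b), (s, q, 27, 19, 14, w), (s, q, 27, 19, 19, q), (s, q, 27, 19, 23, v), (s, q, 27, 19, 3, k), (s, q, 27, 19, 7, u), (s, q, 27, 19, 8, b), (s, w, 4, 16, 14, w), (s, w, 4, 16, 19, q), (s, w, 4, 16, 23, v), (s, w, 4, 16, 3, k), (s, w, 4, 16, 7, u), (s, w, 4, 16, 8, b)}
(T ⨝ Q) ⋈ R (natural join on D): {(p, w, 13, 26, 20, z, s), (p, w, 13, 26, 23, m, s), (s, c, 32, 5, 14, w, m), (s, c, 32, 5, 14, w, p), (s, c, 32, 5, 14, w, x), (s, c, 32, 5, 14, w, y), (s, c, 32, 5, 19, q, m), (s, c, 32, 5, 19, q, p), (s, c, 32, 5, 19, q, x), (s, c, 32, 5, 19, q, y), (s, c, 32, 5, 23, v, m), (s, c, 32, 5, 23, v, p), (s, c, 32, 5, 23, v, x), (s, c, 32, 5, 23, v, y), (s, c, 32, 5, 3, k, m), (s, c, 32, 5, 3, k, p), (s, c, 32, 5, 3, k, x), (s, c, 32, 5, 3, k, y), (s, c, 32, 5, 7, u, m), (s, c, 32, 5, 7, u, p), (s, c, 32, 5, 7, u, x), (s, c, 32, 5, 7, u, y), (s, c, 32, 5, 8, b, m), (s, c, 32, 5, 8, b, p), (s, c, 32, 5, 8, b, x), (s, c, 32, 5, 8, b, y), (s, w, 4, 16, 14, w, s), (s, w, 4, 16, 19, q, s), (s, w, 4, 16, 23, v, s), (s, w, 4, 16, 3, k, s), (s, w, 4, 16, 7, u, s), (s, w, 4, 16, 8, b, s)}
Selection B != p: {(s, c, 32, 5, 14, w, m), (s, c, 32, 5, 14, w, p), (s, c, 32, 5, 14, w, x), (s, c, 32, 5, 14, w, y), (s, c, 32, 5, 19, q, m), (s, c, 32, 5, 19, q, p), (s, c, 32, 5, 19, q, x), (s, c, 32, 5, 19, q, y), (s, c, 32, 5, 23, v, m), (s, c, 32, 5, 23, v, p), (s, c, 32, 5, 23, v, x), (s, c, 32, 5, 23, v, y), (s, c, 32, 5, 3, k, m), (s, c, 32, 5, 3, k, p), (s, c, 32, 5, 3, k, x), (s, c, 32, 5, 3, k, y), (s, c, 32, 5, 7, u, m), (s, c, 32, 5, 7, u, p), (s, c, 32, 5, 7, u, x), (s, c, 32, 5, 7, u, y), (s, c, 32, 5, 8, b, m), (s, c, 32, 5, 8, b, p), (s, c, 32, 5, 8, b, x), (s, c, 32, 5, 8, b, y), (s, w, 4, 16, 14, w, s), (s, w, 4, 16, 19, q, s), (s, w, 4, 16, 23, v, s), (s, w, 4, 16, 3, k, s), (s, w, 4, 16, 7, u, s), (s, w, 4, 16, 8, b, s)}
Projecting to E, B (25 duplicate(s) eliminated): {(m, s), (p, s), (s, s), (x, s), (y, s)}

{(m, s), (p, s), (s, s), (x, s), (y, s)}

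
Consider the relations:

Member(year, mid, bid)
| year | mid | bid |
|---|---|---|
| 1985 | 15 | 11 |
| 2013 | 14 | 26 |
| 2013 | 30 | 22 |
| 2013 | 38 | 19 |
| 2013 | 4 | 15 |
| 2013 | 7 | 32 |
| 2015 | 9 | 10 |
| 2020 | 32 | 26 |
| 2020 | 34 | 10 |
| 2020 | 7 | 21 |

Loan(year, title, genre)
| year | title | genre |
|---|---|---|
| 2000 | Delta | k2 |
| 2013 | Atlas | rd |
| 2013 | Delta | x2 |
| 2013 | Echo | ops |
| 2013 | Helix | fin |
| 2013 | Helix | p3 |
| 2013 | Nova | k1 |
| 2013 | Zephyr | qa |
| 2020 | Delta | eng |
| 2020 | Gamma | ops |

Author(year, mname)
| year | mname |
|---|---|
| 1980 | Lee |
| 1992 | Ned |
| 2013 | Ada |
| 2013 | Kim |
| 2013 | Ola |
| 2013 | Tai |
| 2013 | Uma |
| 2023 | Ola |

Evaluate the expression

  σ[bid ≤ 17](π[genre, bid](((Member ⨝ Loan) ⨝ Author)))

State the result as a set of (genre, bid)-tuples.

{(fin, 15), (k1, 15), (ops, 15), (p3, 15), (qa, 15), (rd, 15), (x2, 15)}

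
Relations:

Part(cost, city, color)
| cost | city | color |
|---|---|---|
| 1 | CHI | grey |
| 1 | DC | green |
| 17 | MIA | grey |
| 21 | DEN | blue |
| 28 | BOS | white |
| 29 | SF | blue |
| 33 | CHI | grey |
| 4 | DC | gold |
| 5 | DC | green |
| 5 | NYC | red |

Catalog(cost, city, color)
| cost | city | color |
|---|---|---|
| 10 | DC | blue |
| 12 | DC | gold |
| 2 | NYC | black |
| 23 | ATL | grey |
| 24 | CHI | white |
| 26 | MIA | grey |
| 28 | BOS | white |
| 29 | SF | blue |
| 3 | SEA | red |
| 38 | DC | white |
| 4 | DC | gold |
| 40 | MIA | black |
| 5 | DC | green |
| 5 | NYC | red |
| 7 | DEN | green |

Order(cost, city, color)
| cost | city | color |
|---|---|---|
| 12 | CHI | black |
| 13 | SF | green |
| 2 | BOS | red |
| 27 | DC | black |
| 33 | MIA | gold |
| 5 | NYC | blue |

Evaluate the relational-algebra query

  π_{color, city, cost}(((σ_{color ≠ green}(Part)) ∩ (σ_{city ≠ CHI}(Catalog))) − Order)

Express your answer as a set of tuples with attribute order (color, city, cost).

Filtering on color ≠ green leaves {(1, CHI, grey), (17, MIA, grey), (21, DEN, blue), (28, BOS, white), (29, SF, blue), (33, CHI, grey), (4, DC, gold), (5, NYC, red)}.
Filtering on city ≠ CHI leaves {(10, DC, blue), (12, DC, gold), (2, NYC, black), (23, ATL, grey), (26, MIA, grey), (28, BOS, white), (29, SF, blue), (3, SEA, red), (38, DC, white), (4, DC, gold), (40, MIA, black), (5, DC, green), (5, NYC, red), (7, DEN, green)}.
Set intersection of the two operands is {(28, BOS, white), (29, SF, blue), (4, DC, gold), (5, NYC, red)}.
Set difference of the two operands is {(28, BOS, white), (29, SF, blue), (4, DC, gold), (5, NYC, red)}.
π_{color, city, cost} gives {(blue, SF, 29), (gold, DC, 4), (red, NYC, 5), (white, BOS, 28)}.

{(blue, SF, 29), (gold, DC, 4), (red, NYC, 5), (white, BOS, 28)}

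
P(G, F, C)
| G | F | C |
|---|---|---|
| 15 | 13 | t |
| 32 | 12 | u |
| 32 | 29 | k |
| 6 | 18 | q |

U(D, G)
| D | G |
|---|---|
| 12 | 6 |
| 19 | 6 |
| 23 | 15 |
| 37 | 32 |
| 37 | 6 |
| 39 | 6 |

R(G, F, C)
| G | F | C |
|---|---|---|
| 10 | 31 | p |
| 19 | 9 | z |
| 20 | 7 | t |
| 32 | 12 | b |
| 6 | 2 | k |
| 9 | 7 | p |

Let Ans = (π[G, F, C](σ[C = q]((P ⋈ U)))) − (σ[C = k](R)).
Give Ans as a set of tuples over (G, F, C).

{(6, 18, q)}

P ⋈ U (natural join on G): {(15, 13, t, 23), (32, 12, u, 37), (32, 29, k, 37), (6, 18, q, 12), (6, 18, q, 19), (6, 18, q, 37), (6, 18, q, 39)}
σ[C = q]: keep tuples satisfying C = q → {(6, 18, q, 12), (6, 18, q, 19), (6, 18, q, 37), (6, 18, q, 39)}
π_{G, F, C} gives {(6, 18, q)} (3 duplicate(s) eliminated).
σ[C = k]: keep tuples satisfying C = k → {(6, 2, k)}
Difference: {(6, 18, q)} with {(6, 2, k)} → {(6, 18, q)}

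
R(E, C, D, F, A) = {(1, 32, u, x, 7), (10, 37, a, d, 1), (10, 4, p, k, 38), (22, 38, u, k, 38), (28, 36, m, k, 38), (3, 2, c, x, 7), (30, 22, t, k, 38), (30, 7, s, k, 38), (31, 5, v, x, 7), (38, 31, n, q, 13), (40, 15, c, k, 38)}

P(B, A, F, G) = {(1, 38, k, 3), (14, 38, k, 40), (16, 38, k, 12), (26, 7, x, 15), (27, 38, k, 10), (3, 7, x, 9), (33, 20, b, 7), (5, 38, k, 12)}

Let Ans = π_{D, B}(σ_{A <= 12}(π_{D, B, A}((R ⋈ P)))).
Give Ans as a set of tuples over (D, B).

{(c, 26), (c, 3), (u, 26), (u, 3), (v, 26), (v, 3)}

Natural join on F, A: {(1, 32, u, x, 7, 26, 15), (1, 32, u, x, 7, 3, 9), (10, 4, p, k, 38, 1, 3), (10, 4, p, k, 38, 14, 40), (10, 4, p, k, 38, 16, 12), (10, 4, p, k, 38, 27, 10), (10, 4, p, k, 38, 5, 12), (22, 38, u, k, 38, 1, 3), (22, 38, u, k, 38, 14, 40), (22, 38, u, k, 38, 16, 12), (22, 38, u, k, 38, 27, 10), (22, 38, u, k, 38, 5, 12), (28, 36, m, k, 38, 1, 3), (28, 36, m, k, 38, 14, 40), (28, 36, m, k, 38, 16, 12), (28, 36, m, k, 38, 27, 10), (28, 36, m, k, 38, 5, 12), (3, 2, c, x, 7, 26, 15), (3, 2, c, x, 7, 3, 9), (30, 22, t, k, 38, 1, 3), (30, 22, t, k, 38, 14, 40), (30, 22, t, k, 38, 16, 12), (30, 22, t, k, 38, 27, 10), (30, 22, t, k, 38, 5, 12), (30, 7, s, k, 38, 1, 3), (30, 7, s, k, 38, 14, 40), (30, 7, s, k, 38, 16, 12), (30, 7, s, k, 38, 27, 10), (30, 7, s, k, 38, 5, 12), (31, 5, v, x, 7, 26, 15), (31, 5, v, x, 7, 3, 9), (40, 15, c, k, 38, 1, 3), (40, 15, c, k, 38, 14, 40), (40, 15, c, k, 38, 16, 12), (40, 15, c, k, 38, 27, 10), (40, 15, c, k, 38, 5, 12)}
π_{D, B, A} gives {(c, 1, 38), (c, 14, 38), (c, 16, 38), (c, 26, 7), (c, 27, 38), (c, 3, 7), (c, 5, 38), (m, 1, 38), (m, 14, 38), (m, 16, 38), (m, 27, 38), (m, 5, 38), (p, 1, 38), (p, 14, 38), (p, 16, 38), (p, 27, 38), (p, 5, 38), (s, 1, 38), (s, 14, 38), (s, 16, 38), (s, 27, 38), (s, 5, 38), (t, 1, 38), (t, 14, 38), (t, 16, 38), (t, 27, 38), (t, 5, 38), (u, 1, 38), (u, 14, 38), (u, 16, 38), (u, 26, 7), (u, 27, 38), (u, 3, 7), (u, 5, 38), (v, 26, 7), (v, 3, 7)}.
Filtering on A <= 12 leaves {(c, 26, 7), (c, 3, 7), (u, 26, 7), (u, 3, 7), (v, 26, 7), (v, 3, 7)}.
π_{D, B} gives {(c, 26), (c, 3), (u, 26), (u, 3), (v, 26), (v, 3)}.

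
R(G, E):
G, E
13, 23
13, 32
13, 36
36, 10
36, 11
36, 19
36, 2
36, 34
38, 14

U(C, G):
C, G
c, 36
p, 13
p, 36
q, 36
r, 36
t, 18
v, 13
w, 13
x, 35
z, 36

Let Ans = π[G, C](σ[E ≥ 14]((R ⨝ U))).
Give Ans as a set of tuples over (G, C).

{(13, p), (13, v), (13, w), (36, c), (36, p), (36, q), (36, r), (36, z)}

Natural join on G: {(13, 23, p), (13, 23, v), (13, 23, w), (13, 32, p), (13, 32, v), (13, 32, w), (13, 36, p), (13, 36, v), (13, 36, w), (36, 10, c), (36, 10, p), (36, 10, q), (36, 10, r), (36, 10, z), (36, 11, c), (36, 11, p), (36, 11, q), (36, 11, r), (36, 11, z), (36, 19, c), (36, 19, p), (36, 19, q), (36, 19, r), (36, 19, z), (36, 2, c), (36, 2, p), (36, 2, q), (36, 2, r), (36, 2, z), (36, 34, c), (36, 34, p), (36, 34, q), (36, 34, r), (36, 34, z)}
Selection E ≥ 14: {(13, 23, p), (13, 23, v), (13, 23, w), (13, 32, p), (13, 32, v), (13, 32, w), (13, 36, p), (13, 36, v), (13, 36, w), (36, 19, c), (36, 19, p), (36, 19, q), (36, 19, r), (36, 19, z), (36, 34, c), (36, 34, p), (36, 34, q), (36, 34, r), (36, 34, z)}
Keep only column(s) G, C (11 duplicate(s) eliminated): {(13, p), (13, v), (13, w), (36, c), (36, p), (36, q), (36, r), (36, z)}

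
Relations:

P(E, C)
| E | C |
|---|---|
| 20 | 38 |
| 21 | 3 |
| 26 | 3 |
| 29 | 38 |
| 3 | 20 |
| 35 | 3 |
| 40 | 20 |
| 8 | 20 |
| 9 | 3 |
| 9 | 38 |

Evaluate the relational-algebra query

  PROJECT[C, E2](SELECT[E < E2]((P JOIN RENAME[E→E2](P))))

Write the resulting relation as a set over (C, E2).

{(20, 40), (20, 8), (3, 21), (3, 26), (3, 35), (38, 20), (38, 29)}

ρ[E→E2]: schema becomes (E2, C); tuples unchanged.
Joining P and RENAME[E→E2](P) on C yields {(20, 38, 20), (20, 38, 29), (20, 38, 9), (21, 3, 21), (21, 3, 26), (21, 3, 35), (21, 3, 9), (26, 3, 21), (26, 3, 26), (26, 3, 35), (26, 3, 9), (29, 38, 20), (29, 38, 29), (29, 38, 9), (3, 20, 3), (3, 20, 40), (3, 20, 8), (35, 3, 21), (35, 3, 26), (35, 3, 35), (35, 3, 9), (40, 20, 3), (40, 20, 40), (40, 20, 8), (8, 20, 3), (8, 20, 40), (8, 20, 8), (9, 3, 21), (9, 3, 26), (9, 3, 35), (9, 3, 9), (9, 38, 20), (9, 38, 29), (9, 38, 9)}.
Filtering on E < E2 leaves {(20, 38, 29), (21, 3, 26), (21, 3, 35), (26, 3, 35), (3, 20, 40), (3, 20, 8), (8, 20, 40), (9, 3, 21), (9, 3, 26), (9, 3, 35), (9, 38, 20), (9, 38, 29)}.
π[C, E2]: project onto (C, E2) (5 duplicate(s) eliminated) → {(20, 40), (20, 8), (3, 21), (3, 26), (3, 35), (38, 20), (38, 29)}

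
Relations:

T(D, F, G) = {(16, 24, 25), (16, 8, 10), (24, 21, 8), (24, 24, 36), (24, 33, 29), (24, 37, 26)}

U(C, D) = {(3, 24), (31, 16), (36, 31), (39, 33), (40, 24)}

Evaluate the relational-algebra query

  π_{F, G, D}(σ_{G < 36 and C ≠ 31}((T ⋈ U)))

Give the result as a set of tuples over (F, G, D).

{(21, 8, 24), (33, 29, 24), (37, 26, 24)}

Joining T and U on D yields {(16, 24, 25, 31), (16, 8, 10, 31), (24, 21, 8, 3), (24, 21, 8, 40), (24, 24, 36, 3), (24, 24, 36, 40), (24, 33, 29, 3), (24, 33, 29, 40), (24, 37, 26, 3), (24, 37, 26, 40)}.
Filtering on G < 36 and C ≠ 31 leaves {(24, 21, 8, 3), (24, 21, 8, 40), (24, 33, 29, 3), (24, 33, 29, 40), (24, 37, 26, 3), (24, 37, 26, 40)}.
π_{F, G, D} gives {(21, 8, 24), (33, 29, 24), (37, 26, 24)} (3 duplicate(s) eliminated).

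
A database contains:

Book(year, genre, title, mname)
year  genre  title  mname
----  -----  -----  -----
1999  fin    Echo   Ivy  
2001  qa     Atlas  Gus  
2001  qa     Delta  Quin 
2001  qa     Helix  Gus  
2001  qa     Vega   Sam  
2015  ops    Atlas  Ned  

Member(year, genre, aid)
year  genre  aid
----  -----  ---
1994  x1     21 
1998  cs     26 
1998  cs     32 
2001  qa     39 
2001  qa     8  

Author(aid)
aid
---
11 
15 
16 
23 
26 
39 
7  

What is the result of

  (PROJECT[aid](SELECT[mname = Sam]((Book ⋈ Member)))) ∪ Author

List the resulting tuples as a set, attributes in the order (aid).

{11, 15, 16, 23, 26, 39, 7, 8}

Joining Book and Member on year, genre yields {(2001, qa, Atlas, Gus, 39), (2001, qa, Atlas, Gus, 8), (2001, qa, Delta, Quin, 39), (2001, qa, Delta, Quin, 8), (2001, qa, Helix, Gus, 39), (2001, qa, Helix, Gus, 8), (2001, qa, Vega, Sam, 39), (2001, qa, Vega, Sam, 8)}.
σ[mname = Sam]: keep tuples satisfying mname = Sam → {(2001, qa, Vega, Sam, 39), (2001, qa, Vega, Sam, 8)}
π[aid]: project onto (aid) → {39, 8}
Taking the union: {11, 15, 16, 23, 26, 39, 7, 8}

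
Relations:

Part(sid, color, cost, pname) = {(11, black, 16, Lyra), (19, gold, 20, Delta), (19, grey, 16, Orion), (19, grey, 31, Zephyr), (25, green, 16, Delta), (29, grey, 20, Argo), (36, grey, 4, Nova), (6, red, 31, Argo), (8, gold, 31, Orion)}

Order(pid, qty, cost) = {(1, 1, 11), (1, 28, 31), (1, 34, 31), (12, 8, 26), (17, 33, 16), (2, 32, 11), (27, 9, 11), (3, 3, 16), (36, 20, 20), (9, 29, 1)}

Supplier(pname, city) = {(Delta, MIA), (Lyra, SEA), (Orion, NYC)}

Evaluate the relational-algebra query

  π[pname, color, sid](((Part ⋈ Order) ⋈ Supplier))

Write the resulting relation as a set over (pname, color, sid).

Joining Part and Order on cost yields {(11, black, 16, Lyra, 17, 33), (11, black, 16, Lyra, 3, 3), (19, gold, 20, Delta, 36, 20), (19, grey, 16, Orion, 17, 33), (19, grey, 16, Orion, 3, 3), (19, grey, 31, Zephyr, 1, 28), (19, grey, 31, Zephyr, 1, 34), (25, green, 16, Delta, 17, 33), (25, green, 16, Delta, 3, 3), (29, grey, 20, Argo, 36, 20), (6, red, 31, Argo, 1, 28), (6, red, 31, Argo, 1, 34), (8, gold, 31, Orion, 1, 28), (8, gold, 31, Orion, 1, 34)}.
Joining (Part ⋈ Order) and Supplier on pname yields {(11, black, 16, Lyra, 17, 33, SEA), (11, black, 16, Lyra, 3, 3, SEA), (19, gold, 20, Delta, 36, 20, MIA), (19, grey, 16, Orion, 17, 33, NYC), (19, grey, 16, Orion, 3, 3, NYC), (25, green, 16, Delta, 17, 33, MIA), (25, green, 16, Delta, 3, 3, MIA), (8, gold, 31, Orion, 1, 28, NYC), (8, gold, 31, Orion, 1, 34, NYC)}.
π[pname, color, sid]: project onto (pname, color, sid) (4 duplicate(s) eliminated) → {(Delta, gold, 19), (Delta, green, 25), (Lyra, black, 11), (Orion, gold, 8), (Orion, grey, 19)}

{(Delta, gold, 19), (Delta, green, 25), (Lyra, black, 11), (Orion, gold, 8), (Orion, grey, 19)}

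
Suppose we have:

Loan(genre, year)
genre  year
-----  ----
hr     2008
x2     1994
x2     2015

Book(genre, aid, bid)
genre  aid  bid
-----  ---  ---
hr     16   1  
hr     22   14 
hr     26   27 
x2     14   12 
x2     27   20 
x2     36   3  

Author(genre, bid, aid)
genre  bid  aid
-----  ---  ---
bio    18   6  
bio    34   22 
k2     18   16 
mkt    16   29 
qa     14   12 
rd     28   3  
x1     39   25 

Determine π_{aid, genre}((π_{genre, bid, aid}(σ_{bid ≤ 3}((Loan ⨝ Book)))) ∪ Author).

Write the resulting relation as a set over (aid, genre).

{(12, qa), (16, hr), (16, k2), (22, bio), (25, x1), (29, mkt), (3, rd), (36, x2), (6, bio)}

Loan ⋈ Book (natural join on genre): {(hr, 2008, 16, 1), (hr, 2008, 22, 14), (hr, 2008, 26, 27), (x2, 1994, 14, 12), (x2, 1994, 27, 20), (x2, 1994, 36, 3), (x2, 2015, 14, 12), (x2, 2015, 27, 20), (x2, 2015, 36, 3)}
Filtering on bid ≤ 3 leaves {(hr, 2008, 16, 1), (x2, 1994, 36, 3), (x2, 2015, 36, 3)}.
π[genre, bid, aid]: project onto (genre, bid, aid) (1 duplicate(s) eliminated) → {(hr, 1, 16), (x2, 3, 36)}
Union: {(hr, 1, 16), (x2, 3, 36)} with {(bio, 18, 6), (bio, 34, 22), (k2, 18, 16), (mkt, 16, 29), (qa, 14, 12), (rd, 28, 3), (x1, 39, 25)} → {(bio, 18, 6), (bio, 34, 22), (hr, 1, 16), (k2, 18, 16), (mkt, 16, 29), (qa, 14, 12), (rd, 28, 3), (x1, 39, 25), (x2, 3, 36)}
π[aid, genre]: project onto (aid, genre) → {(12, qa), (16, hr), (16, k2), (22, bio), (25, x1), (29, mkt), (3, rd), (36, x2), (6, bio)}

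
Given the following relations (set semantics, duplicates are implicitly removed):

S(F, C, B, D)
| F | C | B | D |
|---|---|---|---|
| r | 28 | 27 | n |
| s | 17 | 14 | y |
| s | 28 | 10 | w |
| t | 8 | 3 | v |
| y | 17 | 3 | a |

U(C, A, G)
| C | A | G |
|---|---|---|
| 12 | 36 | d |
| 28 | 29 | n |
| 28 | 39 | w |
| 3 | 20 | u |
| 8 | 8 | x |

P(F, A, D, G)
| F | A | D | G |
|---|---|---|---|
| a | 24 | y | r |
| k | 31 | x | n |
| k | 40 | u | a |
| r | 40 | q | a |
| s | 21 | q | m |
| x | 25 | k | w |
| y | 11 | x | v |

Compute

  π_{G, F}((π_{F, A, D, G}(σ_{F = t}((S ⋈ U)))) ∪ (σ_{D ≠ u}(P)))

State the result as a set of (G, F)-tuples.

{(a, r), (m, s), (n, k), (r, a), (v, y), (w, x), (x, t)}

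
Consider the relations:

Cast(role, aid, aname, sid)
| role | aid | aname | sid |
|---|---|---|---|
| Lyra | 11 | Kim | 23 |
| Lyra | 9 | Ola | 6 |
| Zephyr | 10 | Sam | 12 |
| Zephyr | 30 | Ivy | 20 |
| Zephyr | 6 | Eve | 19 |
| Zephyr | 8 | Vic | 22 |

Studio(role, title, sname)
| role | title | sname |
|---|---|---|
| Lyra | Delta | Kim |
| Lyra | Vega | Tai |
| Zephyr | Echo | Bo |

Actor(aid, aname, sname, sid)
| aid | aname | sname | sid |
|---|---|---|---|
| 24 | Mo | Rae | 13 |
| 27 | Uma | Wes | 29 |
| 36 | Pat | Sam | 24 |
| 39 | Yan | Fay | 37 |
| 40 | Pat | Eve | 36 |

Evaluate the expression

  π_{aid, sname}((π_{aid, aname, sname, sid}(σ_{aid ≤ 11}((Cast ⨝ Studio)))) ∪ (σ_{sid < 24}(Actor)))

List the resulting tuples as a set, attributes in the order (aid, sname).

{(10, Bo), (11, Kim), (11, Tai), (24, Rae), (6, Bo), (8, Bo), (9, Kim), (9, Tai)}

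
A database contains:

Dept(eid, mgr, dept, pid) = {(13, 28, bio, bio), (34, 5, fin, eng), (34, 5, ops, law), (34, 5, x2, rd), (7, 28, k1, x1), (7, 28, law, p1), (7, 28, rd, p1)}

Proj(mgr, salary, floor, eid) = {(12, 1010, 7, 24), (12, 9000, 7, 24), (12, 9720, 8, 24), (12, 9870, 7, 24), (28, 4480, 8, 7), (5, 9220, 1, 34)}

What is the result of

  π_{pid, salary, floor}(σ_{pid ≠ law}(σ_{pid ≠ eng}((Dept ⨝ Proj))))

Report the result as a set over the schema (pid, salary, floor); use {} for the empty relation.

Natural join on eid, mgr: {(34, 5, fin, eng, 9220, 1), (34, 5, ops, law, 9220, 1), (34, 5, x2, rd, 9220, 1), (7, 28, k1, x1, 4480, 8), (7, 28, law, p1, 4480, 8), (7, 28, rd, p1, 4480, 8)}
Apply σ_{pid ≠ eng}; surviving tuples: {(34, 5, ops, law, 9220, 1), (34, 5, x2, rd, 9220, 1), (7, 28, k1, x1, 4480, 8), (7, 28, law, p1, 4480, 8), (7, 28, rd, p1, 4480, 8)}
Apply σ_{pid ≠ law}; surviving tuples: {(34, 5, x2, rd, 9220, 1), (7, 28, k1, x1, 4480, 8), (7, 28, law, p1, 4480, 8), (7, 28, rd, p1, 4480, 8)}
π[pid, salary, floor]: project onto (pid, salary, floor) (1 duplicate(s) eliminated) → {(p1, 4480, 8), (rd, 9220, 1), (x1, 4480, 8)}

{(p1, 4480, 8), (rd, 9220, 1), (x1, 4480, 8)}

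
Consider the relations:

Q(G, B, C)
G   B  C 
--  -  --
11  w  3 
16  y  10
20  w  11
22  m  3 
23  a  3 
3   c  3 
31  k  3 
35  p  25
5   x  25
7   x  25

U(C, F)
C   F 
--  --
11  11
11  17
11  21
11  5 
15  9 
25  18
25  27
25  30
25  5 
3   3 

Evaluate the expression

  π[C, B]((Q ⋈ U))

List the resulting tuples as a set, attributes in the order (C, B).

{(11, w), (25, p), (25, x), (3, a), (3, c), (3, k), (3, m), (3, w)}

Natural join on C: {(11, w, 3, 3), (20, w, 11, 11), (20, w, 11, 17), (20, w, 11, 21), (20, w, 11, 5), (22, m, 3, 3), (23, a, 3, 3), (3, c, 3, 3), (31, k, 3, 3), (35, p, 25, 18), (35, p, 25, 27), (35, p, 25, 30), (35, p, 25, 5), (5, x, 25, 18), (5, x, 25, 27), (5, x, 25, 30), (5, x, 25, 5), (7, x, 25, 18), (7, x, 25, 27), (7, x, 25, 30), (7, x, 25, 5)}
π[C, B]: project onto (C, B) (13 duplicate(s) eliminated) → {(11, w), (25, p), (25, x), (3, a), (3, c), (3, k), (3, m), (3, w)}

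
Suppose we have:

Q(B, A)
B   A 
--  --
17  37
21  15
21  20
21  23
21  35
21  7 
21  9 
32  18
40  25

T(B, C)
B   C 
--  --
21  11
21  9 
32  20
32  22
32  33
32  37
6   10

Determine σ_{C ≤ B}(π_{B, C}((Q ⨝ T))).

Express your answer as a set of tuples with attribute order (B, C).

{(21, 11), (21, 9), (32, 20), (32, 22)}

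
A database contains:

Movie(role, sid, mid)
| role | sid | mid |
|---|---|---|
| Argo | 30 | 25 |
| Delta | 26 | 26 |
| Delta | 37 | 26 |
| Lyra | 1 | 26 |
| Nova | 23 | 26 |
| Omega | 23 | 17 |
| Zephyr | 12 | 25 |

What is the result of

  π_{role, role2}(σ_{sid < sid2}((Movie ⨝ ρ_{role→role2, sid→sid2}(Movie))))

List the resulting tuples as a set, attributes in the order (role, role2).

{(Delta, Delta), (Lyra, Delta), (Lyra, Nova), (Nova, Delta), (Zephyr, Argo)}

ρ[role→role2, sid→sid2]: schema becomes (role2, sid2, mid); tuples unchanged.
Joining Movie and ρ_{role→role2, sid→sid2}(Movie) on mid yields {(Argo, 30, 25, Argo, 30), (Argo, 30, 25, Zephyr, 12), (Delta, 26, 26, Delta, 26), (Delta, 26, 26, Delta, 37), (Delta, 26, 26, Lyra, 1), (Delta, 26, 26, Nova, 23), (Delta, 37, 26, Delta, 26), (Delta, 37, 26, Delta, 37), (Delta, 37, 26, Lyra, 1), (Delta, 37, 26, Nova, 23), (Lyra, 1, 26, Delta, 26), (Lyra, 1, 26, Delta, 37), (Lyra, 1, 26, Lyra, 1), (Lyra, 1, 26, Nova, 23), (Nova, 23, 26, Delta, 26), (Nova, 23, 26, Delta, 37), (Nova, 23, 26, Lyra, 1), (Nova, 23, 26, Nova, 23), (Omega, 23, 17, Omega, 23), (Zephyr, 12, 25, Argo, 30), (Zephyr, 12, 25, Zephyr, 12)}.
Filtering on sid < sid2 leaves {(Delta, 26, 26, Delta, 37), (Lyra, 1, 26, Delta, 26), (Lyra, 1, 26, Delta, 37), (Lyra, 1, 26, Nova, 23), (Nova, 23, 26, Delta, 26), (Nova, 23, 26, Delta, 37), (Zephyr, 12, 25, Argo, 30)}.
π[role, role2]: project onto (role, role2) (2 duplicate(s) eliminated) → {(Delta, Delta), (Lyra, Delta), (Lyra, Nova), (Nova, Delta), (Zephyr, Argo)}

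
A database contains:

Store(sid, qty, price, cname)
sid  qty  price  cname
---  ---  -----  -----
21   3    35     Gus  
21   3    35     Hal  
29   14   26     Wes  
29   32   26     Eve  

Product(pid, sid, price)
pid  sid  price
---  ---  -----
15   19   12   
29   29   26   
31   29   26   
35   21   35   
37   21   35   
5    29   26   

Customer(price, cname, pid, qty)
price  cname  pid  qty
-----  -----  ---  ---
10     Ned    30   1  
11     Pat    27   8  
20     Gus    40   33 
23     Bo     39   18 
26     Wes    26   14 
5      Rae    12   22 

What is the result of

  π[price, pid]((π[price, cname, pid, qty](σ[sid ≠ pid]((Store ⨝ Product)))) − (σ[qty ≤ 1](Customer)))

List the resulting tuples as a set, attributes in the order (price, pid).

{(26, 31), (26, 5), (35, 35), (35, 37)}

Store ⋈ Product (natural join on sid, price): {(21, 3, 35, Gus, 35), (21, 3, 35, Gus, 37), (21, 3, 35, Hal, 35), (21, 3, 35, Hal, 37), (29, 14, 26, Wes, 29), (29, 14, 26, Wes, 31), (29, 14, 26, Wes, 5), (29, 32, 26, Eve, 29), (29, 32, 26, Eve, 31), (29, 32, 26, Eve, 5)}
Filtering on sid ≠ pid leaves {(21, 3, 35, Gus, 35), (21, 3, 35, Gus, 37), (21, 3, 35, Hal, 35), (21, 3, 35, Hal, 37), (29, 14, 26, Wes, 31), (29, 14, 26, Wes, 5), (29, 32, 26, Eve, 31), (29, 32, 26, Eve, 5)}.
Projecting to price, cname, pid, qty: {(26, Eve, 31, 32), (26, Eve, 5, 32), (26, Wes, 31, 14), (26, Wes, 5, 14), (35, Gus, 35, 3), (35, Gus, 37, 3), (35, Hal, 35, 3), (35, Hal, 37, 3)}
Filtering on qty ≤ 1 leaves {(10, Ned, 30, 1)}.
Taking the difference: {(26, Eve, 31, 32), (26, Eve, 5, 32), (26, Wes, 31, 14), (26, Wes, 5, 14), (35, Gus, 35, 3), (35, Gus, 37, 3), (35, Hal, 35, 3), (35, Hal, 37, 3)}
Projecting to price, pid (4 duplicate(s) eliminated): {(26, 31), (26, 5), (35, 35), (35, 37)}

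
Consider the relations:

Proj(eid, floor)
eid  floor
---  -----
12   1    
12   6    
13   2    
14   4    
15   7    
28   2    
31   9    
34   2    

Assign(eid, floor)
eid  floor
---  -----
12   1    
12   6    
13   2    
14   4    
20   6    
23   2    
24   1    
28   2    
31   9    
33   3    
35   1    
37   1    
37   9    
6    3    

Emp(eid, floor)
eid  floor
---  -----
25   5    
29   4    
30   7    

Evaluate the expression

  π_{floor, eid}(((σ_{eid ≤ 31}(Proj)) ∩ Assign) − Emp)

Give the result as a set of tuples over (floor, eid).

{(1, 12), (2, 13), (2, 28), (4, 14), (6, 12), (9, 31)}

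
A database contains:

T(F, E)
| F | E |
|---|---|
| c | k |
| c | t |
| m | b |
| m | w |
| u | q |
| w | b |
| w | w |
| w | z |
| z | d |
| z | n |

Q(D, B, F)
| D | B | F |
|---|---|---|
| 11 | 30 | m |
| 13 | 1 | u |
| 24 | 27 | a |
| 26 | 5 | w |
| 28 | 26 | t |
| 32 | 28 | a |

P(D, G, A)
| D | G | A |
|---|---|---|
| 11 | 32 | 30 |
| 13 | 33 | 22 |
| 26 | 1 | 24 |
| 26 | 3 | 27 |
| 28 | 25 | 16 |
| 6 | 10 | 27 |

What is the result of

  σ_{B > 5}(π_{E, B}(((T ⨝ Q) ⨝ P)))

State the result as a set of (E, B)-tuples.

T ⋈ Q (natural join on F): {(m, b, 11, 30), (m, w, 11, 30), (u, q, 13, 1), (w, b, 26, 5), (w, w, 26, 5), (w, z, 26, 5)}
(T ⨝ Q) ⋈ P (natural join on D): {(m, b, 11, 30, 32, 30), (m, w, 11, 30, 32, 30), (u, q, 13, 1, 33, 22), (w, b, 26, 5, 1, 24), (w, b, 26, 5, 3, 27), (w, w, 26, 5, 1, 24), (w, w, 26, 5, 3, 27), (w, z, 26, 5, 1, 24), (w, z, 26, 5, 3, 27)}
π[E, B]: project onto (E, B) (3 duplicate(s) eliminated) → {(b, 30), (b, 5), (q, 1), (w, 30), (w, 5), (z, 5)}
σ[B > 5]: keep tuples satisfying B > 5 → {(b, 30), (w, 30)}

{(b, 30), (w, 30)}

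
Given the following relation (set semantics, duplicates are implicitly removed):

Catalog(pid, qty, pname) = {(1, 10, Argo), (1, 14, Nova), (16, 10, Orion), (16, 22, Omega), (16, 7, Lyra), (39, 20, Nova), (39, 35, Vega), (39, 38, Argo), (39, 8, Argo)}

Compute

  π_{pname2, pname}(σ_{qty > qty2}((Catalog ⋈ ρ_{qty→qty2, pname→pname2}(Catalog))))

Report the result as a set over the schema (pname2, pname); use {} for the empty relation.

ρ[qty→qty2, pname→pname2]: schema becomes (pid, qty2, pname2); tuples unchanged.
Catalog ⋈ ρ_{qty→qty2, pname→pname2}(Catalog) (natural join on pid): {(1, 10, Argo, 10, Argo), (1, 10, Argo, 14, Nova), (1, 14, Nova, 10, Argo), (1, 14, Nova, 14, Nova), (16, 10, Orion, 10, Orion), (16, 10, Orion, 22, Omega), (16, 10, Orion, 7, Lyra), (16, 22, Omega, 10, Orion), (16, 22, Omega, 22, Omega), (16, 22, Omega, 7, Lyra), (16, 7, Lyra, 10, Orion), (16, 7, Lyra, 22, Omega), (16, 7, Lyra, 7, Lyra), (39, 20, Nova, 20, Nova), (39, 20, Nova, 35, Vega), (39, 20, Nova, 38, Argo), (39, 20, Nova, 8, Argo), (39, 35, Vega, 20, Nova), (39, 35, Vega, 35, Vega), (39, 35, Vega, 38, Argo), (39, 35, Vega, 8, Argo), (39, 38, Argo, 20, Nova), (39, 38, Argo, 35, Vega), (39, 38, Argo, 38, Argo), (39, 38, Argo, 8, Argo), (39, 8, Argo, 20, Nova), (39, 8, Argo, 35, Vega), (39, 8, Argo, 38, Argo), (39, 8, Argo, 8, Argo)}
Selection qty > qty2: {(1, 14, Nova, 10, Argo), (16, 10, Orion, 7, Lyra), (16, 22, Omega, 10, Orion), (16, 22, Omega, 7, Lyra), (39, 20, Nova, 8, Argo), (39, 35, Vega, 20, Nova), (39, 35, Vega, 8, Argo), (39, 38, Argo, 20, Nova), (39, 38, Argo, 35, Vega), (39, 38, Argo, 8, Argo)}
Projecting to pname2, pname (1 duplicate(s) eliminated): {(Argo, Argo), (Argo, Nova), (Argo, Vega), (Lyra, Omega), (Lyra, Orion), (Nova, Argo), (Nova, Vega), (Orion, Omega), (Vega, Argo)}

{(Argo, Argo), (Argo, Nova), (Argo, Vega), (Lyra, Omega), (Lyra, Orion), (Nova, Argo), (Nova, Vega), (Orion, Omega), (Vega, Argo)}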